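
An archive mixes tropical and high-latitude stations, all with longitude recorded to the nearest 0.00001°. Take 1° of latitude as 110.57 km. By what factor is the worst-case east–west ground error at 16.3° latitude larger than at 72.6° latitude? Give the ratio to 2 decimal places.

3.21

Rounding to 5 decimal places leaves the longitude within ±5e-06° of the true value.
Error at 16.3° = 5e-06° × 110570 × cos 16.3° ≈ 0.55285 × 0.9598 = 0.53063 m.
At 72.6°: 5e-06° × 110570 × cos 72.6° = 5e-06 × 110570 × 0.2990 ≈ 0.16532 m.
The ratio reduces to cos 16.3° / cos 72.6° = 0.9598/0.2990 ≈ 3.2096.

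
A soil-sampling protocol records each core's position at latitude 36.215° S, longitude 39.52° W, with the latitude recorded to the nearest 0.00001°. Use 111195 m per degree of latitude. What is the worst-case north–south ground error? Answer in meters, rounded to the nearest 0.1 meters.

Rounding to 5 decimal places leaves the latitude within ±5e-06° of the true value.
North–south distance: 5e-06° × 111195 m/° = 0.555975 m.

0.6 meters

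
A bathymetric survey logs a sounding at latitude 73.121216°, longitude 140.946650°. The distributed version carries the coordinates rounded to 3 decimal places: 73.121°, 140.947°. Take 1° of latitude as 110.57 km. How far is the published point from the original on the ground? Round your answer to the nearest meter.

Δlat = 73.121216 − 73.121 = +0.000216°; Δlon = 140.946650 − 140.947 = -0.000350°.
North–south shift: 0.000216 × 110570 = 23.8831 m.
E–W at 73.121°: -0.000350° × 110570 × cos 73.121° = -0.000350 × 110570 × 0.2904 ≈ -11.2365 m.
Hypotenuse of the two orthogonal shifts: √(23.8831² + 11.2365²) = 26.3943 m.

26 meters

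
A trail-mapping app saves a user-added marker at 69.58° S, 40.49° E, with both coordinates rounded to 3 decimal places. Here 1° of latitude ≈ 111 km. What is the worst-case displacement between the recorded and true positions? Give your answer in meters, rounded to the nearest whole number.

Rounding to 3 decimal places leaves each coordinate within ±0.0005° of the true value.
Latitude error → 0.0005 × 111000 = 55.5 m along the meridian.
East–west component at 69.58°: 0.0005° × 111000 × cos 69.58° ≈ 0.0005 × 38727.8 ≈ 19.3639 m.
Worst case both components are at the extreme and orthogonal: √(55.5² + 19.3639²) ≈ 58.781 m.

59 meters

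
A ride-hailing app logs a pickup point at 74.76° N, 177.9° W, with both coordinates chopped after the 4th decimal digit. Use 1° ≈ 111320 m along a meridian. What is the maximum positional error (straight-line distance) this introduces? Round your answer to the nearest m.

Truncating at 4 decimal places can drop up to a full unit in the last place, so each coordinate may be off by as much as 0.0001°.
North–south component: 0.0001° × 111320 = 11.132 m.
East–west component at 74.76°: 0.0001° × 111320 × cos 74.76° ≈ 0.0001 × 29261.9 ≈ 2.92619 m.
Combining orthogonally: (11.132² + 2.92619²)^½ ≈ 11.5102 m.

12 m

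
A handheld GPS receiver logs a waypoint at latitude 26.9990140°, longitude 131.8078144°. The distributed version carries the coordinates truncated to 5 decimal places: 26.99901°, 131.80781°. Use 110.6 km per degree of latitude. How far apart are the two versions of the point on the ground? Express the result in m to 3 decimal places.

The latitude changed by +0.0000040° and the longitude by +0.0000044°.
N–S: 0.0000040° × 110600 m/° = 0.4424 m.
East–west at this latitude: 0.0000044° × 110600 × cos 26.999° ≈ 0.0000044 × 98546.2 = 0.433603 m.
Combined displacement = (0.4424² + 0.433603²)^½ ≈ 0.619459 m.

0.619 m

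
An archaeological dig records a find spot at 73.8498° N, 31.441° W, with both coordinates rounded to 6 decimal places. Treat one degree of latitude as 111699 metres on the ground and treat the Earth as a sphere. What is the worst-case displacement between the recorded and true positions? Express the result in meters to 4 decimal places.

0.0580 meters

Rounding to 6 decimal places leaves each coordinate within ±5e-07° of the true value.
North–south component: 5e-07° × 111699 = 0.0558495 m.
Longitude error → 5e-07 × 111699 × cos 73.8498° = 5e-07 × 111699 × 0.2782 ≈ 0.0155349 m.
The two errors are perpendicular, so the maximum displacement is √(0.0558495² + 0.0155349²) ≈ 0.0579698 m.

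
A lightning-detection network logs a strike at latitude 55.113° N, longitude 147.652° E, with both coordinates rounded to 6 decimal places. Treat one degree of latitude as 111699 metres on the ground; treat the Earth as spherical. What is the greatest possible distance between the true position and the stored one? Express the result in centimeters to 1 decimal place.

6.4 centimeters

Rounding to 6 decimal places leaves each coordinate within ±5e-07° of the true value.
N–S: 5e-07° × 111699 m/° = 0.0558495 m.
East–west component at 55.113°: 5e-07° × 111699 × cos 55.113° ≈ 5e-07 × 63887.3 ≈ 0.0319437 m.
Worst case both components are at the extreme and orthogonal: √(0.0558495² + 0.0319437²) ≈ 0.0643394 m.
That is 0.0643394 m = 6.4339 cm.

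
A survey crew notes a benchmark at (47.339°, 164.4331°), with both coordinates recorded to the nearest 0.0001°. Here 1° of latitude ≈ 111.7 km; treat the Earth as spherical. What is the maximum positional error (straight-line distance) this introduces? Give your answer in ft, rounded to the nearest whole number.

22 ft

Rounding to 4 decimal places leaves each coordinate within ±5e-05° of the true value.
N–S: 5e-05° × 111700 m/° = 5.585 m.
E–W at 47.339°: 5e-05° × 111700 × cos 47.339° = 5e-05 × 111700 × 0.6777 ≈ 3.78473 m.
Combining orthogonally: (5.585² + 3.78473²)^½ ≈ 6.74658 m.
In feet: 6.74658 m ÷ 0.3048 ≈ 22.134 ft.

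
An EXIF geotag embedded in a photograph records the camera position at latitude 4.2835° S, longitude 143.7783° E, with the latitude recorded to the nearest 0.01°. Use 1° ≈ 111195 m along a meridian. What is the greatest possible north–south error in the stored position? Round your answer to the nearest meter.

556 meters

Rounding to 2 decimal places leaves the latitude within ±0.005° of the true value.
So the N–S error is at most 0.005 × 111195 = 555.975 m.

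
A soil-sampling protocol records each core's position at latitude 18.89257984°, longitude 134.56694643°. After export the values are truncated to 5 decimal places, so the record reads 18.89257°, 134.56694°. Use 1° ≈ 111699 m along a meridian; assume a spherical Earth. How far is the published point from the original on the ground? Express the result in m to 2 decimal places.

The latitude changed by +0.00000984° and the longitude by +0.00000643°.
N–S: 0.00000984° × 111699 m/° = 1.09912 m.
E–W at 18.8926°: 0.00000643° × 111699 × cos 18.8926° = 0.00000643 × 111699 × 0.9461 ≈ 0.679532 m.
Combined displacement = (1.09912² + 0.679532²)^½ ≈ 1.29222 m.

1.29 m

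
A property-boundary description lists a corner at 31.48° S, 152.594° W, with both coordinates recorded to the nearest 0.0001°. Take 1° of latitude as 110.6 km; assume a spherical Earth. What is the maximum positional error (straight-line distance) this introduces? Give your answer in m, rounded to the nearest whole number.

Rounding to 4 decimal places leaves each coordinate within ±5e-05° of the true value.
Latitude error → 5e-05 × 110600 = 5.53 m along the meridian.
East–west component at 31.48°: 5e-05° × 110600 × cos 31.48° ≈ 5e-05 × 94322.2 ≈ 4.71611 m.
The two errors are perpendicular, so the maximum displacement is √(5.53² + 4.71611²) ≈ 7.26791 m.

7 m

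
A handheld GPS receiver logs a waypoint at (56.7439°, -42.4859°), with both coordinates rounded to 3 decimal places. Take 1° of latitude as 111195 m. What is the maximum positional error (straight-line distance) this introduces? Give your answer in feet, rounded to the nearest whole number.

Rounding to 3 decimal places leaves each coordinate within ±0.0005° of the true value.
N–S: 0.0005° × 111195 m/° = 55.5975 m.
East–west component at 56.7439°: 0.0005° × 111195 × cos 56.7439° ≈ 0.0005 × 60977.4 ≈ 30.4887 m.
Worst case both components are at the extreme and orthogonal: √(55.5975² + 30.4887²) ≈ 63.4085 m.
In feet: 63.4085 m ÷ 0.3048 ≈ 208.03 ft.

208 feet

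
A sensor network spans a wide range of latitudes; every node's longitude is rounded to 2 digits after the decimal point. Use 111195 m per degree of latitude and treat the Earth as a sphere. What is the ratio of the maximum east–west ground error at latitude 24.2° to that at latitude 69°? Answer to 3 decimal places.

2.545

Rounding to 2 decimal places leaves the longitude within ±0.005° of the true value.
At 24.2°: 0.005° × 111195 × cos 24.2° = 0.005 × 111195 × 0.9121 ≈ 507.12 m.
At 69°: 0.005° × 111195 × cos 69° = 0.005 × 111195 × 0.3584 ≈ 199.24 m.
Ratio: 507.12 / 199.24 = cos 24.2° / cos 69° ≈ 2.5452.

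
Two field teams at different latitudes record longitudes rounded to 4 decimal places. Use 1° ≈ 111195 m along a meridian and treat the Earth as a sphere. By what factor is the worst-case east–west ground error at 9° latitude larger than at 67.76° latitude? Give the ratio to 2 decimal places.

Rounding to 4 decimal places leaves the longitude within ±5e-05° of the true value.
Error at 9° = 5e-05° × 111195 × cos 9° ≈ 5.5598 × 0.9877 = 5.4913 m.
At 67.76°: 5e-05° × 111195 × cos 67.76° = 5e-05 × 111195 × 0.3785 ≈ 2.1043 m.
Ratio: 5.4913 / 2.1043 = cos 9° / cos 67.76° ≈ 2.6096.

2.61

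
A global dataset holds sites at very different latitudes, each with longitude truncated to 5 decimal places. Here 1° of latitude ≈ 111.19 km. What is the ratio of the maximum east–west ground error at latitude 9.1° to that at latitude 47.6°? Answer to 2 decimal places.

Truncating at 5 decimal places can drop up to a full unit in the last place, so the longitude may be off by as much as 1e-05°.
Error at 9.1° = 1e-05° × 111190 × cos 9.1° ≈ 1.1119 × 0.9874 = 1.0979 m.
At 47.6°: 1e-05° × 111190 × cos 47.6° = 1e-05 × 111190 × 0.6743 ≈ 0.74976 m.
Ratio: 1.0979 / 0.74976 = cos 9.1° / cos 47.6° ≈ 1.4643.

1.46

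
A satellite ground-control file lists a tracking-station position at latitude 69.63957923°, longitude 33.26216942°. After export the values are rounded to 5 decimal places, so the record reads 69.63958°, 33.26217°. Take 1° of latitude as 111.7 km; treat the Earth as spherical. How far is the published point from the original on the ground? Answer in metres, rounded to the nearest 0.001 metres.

Δlat = 69.63957923 − 69.63958 = -0.00000077°; Δlon = 33.26216942 − 33.26217 = -0.00000058°.
North–south shift: -0.00000077 × 111700 = -0.086009 m.
E–W at 69.6396°: -0.00000058° × 111700 × cos 69.6396° = -0.00000058 × 111700 × 0.3479 ≈ -0.0225406 m.
Distance: √(0.086009² + 0.0225406²) ≈ 0.0889136 m.

0.089 metres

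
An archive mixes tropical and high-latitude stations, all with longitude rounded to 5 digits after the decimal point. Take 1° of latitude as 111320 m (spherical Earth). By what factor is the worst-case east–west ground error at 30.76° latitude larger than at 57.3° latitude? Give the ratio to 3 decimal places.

1.591

Rounding to 5 decimal places leaves the longitude within ±5e-06° of the true value.
At 30.76°: 5e-06° × 111320 × cos 30.76° = 5e-06 × 111320 × 0.8593 ≈ 0.4783 m.
At 57.3°: 5e-06° × 111320 × cos 57.3° = 5e-06 × 111320 × 0.5402 ≈ 0.3007 m.
Ratio: 0.4783 / 0.3007 = cos 30.76° / cos 57.3° ≈ 1.5906.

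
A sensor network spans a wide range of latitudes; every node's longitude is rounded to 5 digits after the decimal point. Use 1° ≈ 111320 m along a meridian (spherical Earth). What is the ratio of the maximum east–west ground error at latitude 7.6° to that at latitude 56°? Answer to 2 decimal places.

1.77

Rounding to 5 decimal places leaves the longitude within ±5e-06° of the true value.
At 7.6°: 5e-06° × 111320 × cos 7.6° = 5e-06 × 111320 × 0.9912 ≈ 0.55171 m.
At 56°: 5e-06° × 111320 × cos 56° = 5e-06 × 111320 × 0.5592 ≈ 0.31125 m.
The ratio reduces to cos 7.6° / cos 56° = 0.9912/0.5592 ≈ 1.7726.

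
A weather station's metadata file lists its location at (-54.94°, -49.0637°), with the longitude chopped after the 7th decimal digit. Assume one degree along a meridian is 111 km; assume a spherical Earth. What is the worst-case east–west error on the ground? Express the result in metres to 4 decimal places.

Truncating at 7 decimal places can drop up to a full unit in the last place, so the longitude may be off by as much as 1e-07°.
Parallels shrink by cos φ, so at 54.94° a degree of longitude is 111000 × 0.5744 ≈ 63762.2 m.
East–west error: 1e-07° × 63762.2 m/° ≈ 0.00637622 m.

0.0064 metres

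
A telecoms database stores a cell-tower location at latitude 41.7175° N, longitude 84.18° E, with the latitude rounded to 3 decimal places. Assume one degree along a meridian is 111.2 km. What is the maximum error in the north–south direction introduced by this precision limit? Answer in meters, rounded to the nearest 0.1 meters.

Rounding to 3 decimal places leaves the latitude within ±0.0005° of the true value.
North–south distance: 0.0005° × 111200 m/° = 55.6 m.

55.6 meters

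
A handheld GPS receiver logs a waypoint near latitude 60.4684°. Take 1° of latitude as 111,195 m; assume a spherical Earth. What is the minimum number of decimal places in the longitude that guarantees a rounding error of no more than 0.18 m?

At 60.4684° one degree of longitude covers 111195 × cos 60.4684° ≈ 111195 × 0.4929 ≈ 54808.4 m.
N decimal places → at most half a unit in the last place, 0.5 × 10⁻ᴺ° = 54808.4/2 × 10⁻ᴺ m.
Need 0.5 × 54808.4 × 10⁻ᴺ ≤ 0.18 → 10⁻ᴺ ≤ 6.568e-06, so N ≥ 5.18.
N = 5 would give 0.274 m (too coarse); N = 6 gives 0.0274 m ≤ 0.18 m.

6 decimal places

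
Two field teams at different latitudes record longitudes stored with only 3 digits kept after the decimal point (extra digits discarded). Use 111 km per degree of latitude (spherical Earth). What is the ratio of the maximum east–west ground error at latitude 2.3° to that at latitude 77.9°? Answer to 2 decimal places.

4.77

Truncating at 3 decimal places can drop up to a full unit in the last place, so the longitude may be off by as much as 0.001°.
At 2.3°: 0.001° × 111000 × cos 2.3° = 0.001 × 111000 × 0.9992 ≈ 110.91 m.
Error at 77.9° = 0.001° × 111000 × cos 77.9° ≈ 111 × 0.2096 = 23.268 m.
Ratio: 110.91 / 23.268 = cos 2.3° / cos 77.9° ≈ 4.7667.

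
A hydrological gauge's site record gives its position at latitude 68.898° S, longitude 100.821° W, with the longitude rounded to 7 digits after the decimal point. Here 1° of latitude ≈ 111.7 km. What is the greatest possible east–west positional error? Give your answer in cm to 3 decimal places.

Rounding to 7 decimal places leaves the longitude within ±5e-08° of the true value.
At latitude 68.898° a degree of longitude spans 111700 m × cos 68.898° = 111700 × 0.3600 ≈ 40215.3 m.
So at most 5e-08° × 40215.3 ≈ 0.00201076 m east–west.
That is 0.00201076 m = 0.20108 cm.

0.201 cm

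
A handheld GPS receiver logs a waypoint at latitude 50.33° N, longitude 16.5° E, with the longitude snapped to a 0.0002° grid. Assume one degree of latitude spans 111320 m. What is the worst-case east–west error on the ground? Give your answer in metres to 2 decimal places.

7.11 metres

With a 0.0002° grid the true value lies within half a step, ±0.0002°/2 = ±0.0001°, of the stored one.
One degree of longitude at 50.33° is 111320 × cos 50.33° ≈ 111320 × 0.6384 = 71062.8 m.
So at most 0.0001° × 71062.8 ≈ 7.10628 m east–west.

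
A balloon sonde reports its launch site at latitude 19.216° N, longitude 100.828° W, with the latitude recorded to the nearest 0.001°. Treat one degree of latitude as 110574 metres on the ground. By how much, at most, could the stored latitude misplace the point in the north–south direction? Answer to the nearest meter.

55 meters

Rounding to 3 decimal places leaves the latitude within ±0.0005° of the true value.
North–south distance: 0.0005° × 110574 m/° = 55.287 m.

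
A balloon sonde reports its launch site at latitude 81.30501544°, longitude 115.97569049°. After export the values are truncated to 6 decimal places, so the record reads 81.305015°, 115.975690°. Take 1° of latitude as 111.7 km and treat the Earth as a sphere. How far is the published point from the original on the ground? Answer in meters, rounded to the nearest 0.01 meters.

0.05 meters

The latitude changed by +0.00000044° and the longitude by +0.00000049°.
North–south shift: 0.00000044 × 111700 = 0.049148 m.
E–W at 81.305°: 0.00000049° × 111700 × cos 81.305° = 0.00000049 × 111700 × 0.1512 ≈ 0.00827422 m.
Combined displacement = (0.049148² + 0.00827422²)^½ ≈ 0.0498396 m.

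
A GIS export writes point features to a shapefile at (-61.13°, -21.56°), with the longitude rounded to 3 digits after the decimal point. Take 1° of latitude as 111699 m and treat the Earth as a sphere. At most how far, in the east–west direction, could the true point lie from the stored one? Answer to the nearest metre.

27 metres

Rounding to 3 decimal places leaves the longitude within ±0.0005° of the true value.
At latitude 61.13° a degree of longitude spans 111699 m × cos 61.13° = 111699 × 0.4828 ≈ 53930.9 m.
Maximum E–W displacement: 0.0005 × 53930.9 = 26.9655 m.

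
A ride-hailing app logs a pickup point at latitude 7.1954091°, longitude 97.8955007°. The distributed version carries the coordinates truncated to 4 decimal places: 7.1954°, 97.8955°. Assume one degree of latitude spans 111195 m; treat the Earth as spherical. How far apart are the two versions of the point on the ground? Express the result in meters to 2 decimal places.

The latitude changed by +0.0000091° and the longitude by +0.0000007°.
N–S: 0.0000091° × 111195 m/° = 1.01187 m.
E–W at 7.1954°: 0.0000007° × 111195 × cos 7.1954° = 0.0000007 × 111195 × 0.9921 ≈ 0.0772235 m.
Distance: √(1.01187² + 0.0772235²) ≈ 1.01482 m.

1.01 meters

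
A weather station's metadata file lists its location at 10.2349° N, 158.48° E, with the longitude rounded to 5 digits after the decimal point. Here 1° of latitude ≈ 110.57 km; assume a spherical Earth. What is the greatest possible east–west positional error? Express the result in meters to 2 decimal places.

0.54 meters

Rounding to 5 decimal places leaves the longitude within ±5e-06° of the true value.
Parallels shrink by cos φ, so at 10.2349° a degree of longitude is 110570 × 0.9841 ≈ 108811 m.
Maximum E–W displacement: 5e-06 × 108811 = 0.544053 m.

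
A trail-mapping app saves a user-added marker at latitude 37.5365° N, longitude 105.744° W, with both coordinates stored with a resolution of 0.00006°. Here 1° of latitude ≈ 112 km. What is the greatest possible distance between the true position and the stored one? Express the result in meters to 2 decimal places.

4.29 meters

With a 0.00006° grid the true value lies within half a step, ±0.00006°/2 = ±3e-05°, of the stored one.
N–S: 3e-05° × 112000 m/° = 3.36 m.
Longitude error → 3e-05 × 112000 × cos 37.5365° = 3e-05 × 112000 × 0.7930 ≈ 2.66436 m.
Worst case both components are at the extreme and orthogonal: √(3.36² + 2.66436²) ≈ 4.28817 m.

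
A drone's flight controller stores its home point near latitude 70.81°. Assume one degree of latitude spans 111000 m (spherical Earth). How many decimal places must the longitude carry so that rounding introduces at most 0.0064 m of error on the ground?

7 decimal places

At 70.81° one degree of longitude covers 111000 × cos 70.81° ≈ 111000 × 0.3287 ≈ 36485.9 m.
With N decimal places the half-ulp bound is 0.5·10⁻ᴺ°, or 0.5·10⁻ᴺ × 36485.9 m on the ground.
Setting 18243 × 10⁻ᴺ ≤ 0.0064 gives 10ᴺ ≥ 2.85e+06, i.e. N ≥ 6.45.
So 7 decimal places suffice (0.00182 m); 6 would allow up to 0.0182 m.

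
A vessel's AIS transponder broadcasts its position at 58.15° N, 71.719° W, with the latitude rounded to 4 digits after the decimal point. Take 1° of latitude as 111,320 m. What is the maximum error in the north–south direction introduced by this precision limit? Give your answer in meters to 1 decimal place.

5.6 meters

Rounding to 4 decimal places leaves the latitude within ±5e-05° of the true value.
So the N–S error is at most 5e-05 × 111320 = 5.566 m.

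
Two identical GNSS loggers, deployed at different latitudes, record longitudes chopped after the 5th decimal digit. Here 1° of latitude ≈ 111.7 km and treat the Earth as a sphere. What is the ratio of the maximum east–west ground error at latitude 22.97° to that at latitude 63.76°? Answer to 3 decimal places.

2.082

Truncating at 5 decimal places can drop up to a full unit in the last place, so the longitude may be off by as much as 1e-05°.
At 22.97°: 1e-05° × 111700 × cos 22.97° = 1e-05 × 111700 × 0.9207 ≈ 1.0284 m.
Error at 63.76° = 1e-05° × 111700 × cos 63.76° ≈ 1.117 × 0.4421 = 0.49386 m.
The ratio reduces to cos 22.97° / cos 63.76° = 0.9207/0.4421 ≈ 2.0824.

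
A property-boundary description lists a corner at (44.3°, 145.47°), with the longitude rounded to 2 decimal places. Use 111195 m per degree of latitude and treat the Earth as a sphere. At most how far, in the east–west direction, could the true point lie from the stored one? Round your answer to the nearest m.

398 m

Rounding to 2 decimal places leaves the longitude within ±0.005° of the true value.
At latitude 44.3° a degree of longitude spans 111195 m × cos 44.3° = 111195 × 0.7157 ≈ 79581.5 m.
Maximum E–W displacement: 0.005 × 79581.5 = 397.907 m.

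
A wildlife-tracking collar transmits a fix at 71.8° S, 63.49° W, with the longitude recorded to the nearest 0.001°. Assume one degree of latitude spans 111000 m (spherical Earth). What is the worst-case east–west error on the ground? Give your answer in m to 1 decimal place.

Rounding to 3 decimal places leaves the longitude within ±0.0005° of the true value.
One degree of longitude at 71.8° is 111000 × cos 71.8° ≈ 111000 × 0.3123 = 34669.2 m.
East–west error: 0.0005° × 34669.2 m/° ≈ 17.3346 m.

17.3 m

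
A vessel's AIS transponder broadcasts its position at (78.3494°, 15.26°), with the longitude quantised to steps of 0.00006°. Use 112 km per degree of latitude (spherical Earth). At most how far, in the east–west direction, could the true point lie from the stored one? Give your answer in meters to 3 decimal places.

0.679 meters

With a 0.00006° grid the true value lies within half a step, ±0.00006°/2 = ±3e-05°, of the stored one.
One degree of longitude at 78.3494° is 112000 × cos 78.3494° ≈ 112000 × 0.2019 = 22617.6 m.
Maximum E–W displacement: 3e-05 × 22617.6 = 0.678528 m.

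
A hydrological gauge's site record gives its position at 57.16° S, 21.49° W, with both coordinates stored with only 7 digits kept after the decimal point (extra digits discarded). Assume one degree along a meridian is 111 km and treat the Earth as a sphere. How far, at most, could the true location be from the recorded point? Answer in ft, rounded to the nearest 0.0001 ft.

Truncating at 7 decimal places can drop up to a full unit in the last place, so each coordinate may be off by as much as 1e-07°.
North–south component: 1e-07° × 111000 = 0.0111 m.
Longitude error → 1e-07 × 111000 × cos 57.16° = 1e-07 × 111000 × 0.5423 ≈ 0.00601947 m.
Worst case both components are at the extreme and orthogonal: √(0.0111² + 0.00601947²) ≈ 0.0126271 m.
Converting: 0.0126271 m × 3.2808 ft/m ≈ 0.041428 ft.

0.0414 ft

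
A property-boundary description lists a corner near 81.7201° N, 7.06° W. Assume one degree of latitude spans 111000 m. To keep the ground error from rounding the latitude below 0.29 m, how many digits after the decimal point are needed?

6 decimal places

One degree of latitude covers 111000 m.
N decimal places → at most half a unit in the last place, 0.5 × 10⁻ᴺ° = 111000/2 × 10⁻ᴺ m.
Setting 55500 × 10⁻ᴺ ≤ 0.29 gives 10ᴺ ≥ 1.914e+05, i.e. N ≥ 5.28.
N = 5 would give 0.555 m (too coarse); N = 6 gives 0.0555 m ≤ 0.29 m.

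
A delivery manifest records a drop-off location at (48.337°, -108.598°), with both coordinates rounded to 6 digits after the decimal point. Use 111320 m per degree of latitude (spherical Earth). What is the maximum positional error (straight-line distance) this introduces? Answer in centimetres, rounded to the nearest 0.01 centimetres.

Rounding to 6 decimal places leaves each coordinate within ±5e-07° of the true value.
N–S: 5e-07° × 111320 m/° = 0.05566 m.
East–west component at 48.337°: 5e-07° × 111320 × cos 48.337° ≈ 5e-07 × 73999.8 ≈ 0.0369999 m.
Worst case both components are at the extreme and orthogonal: √(0.05566² + 0.0369999²) ≈ 0.0668358 m.
That is 0.0668358 m = 6.6836 cm.

6.68 centimetres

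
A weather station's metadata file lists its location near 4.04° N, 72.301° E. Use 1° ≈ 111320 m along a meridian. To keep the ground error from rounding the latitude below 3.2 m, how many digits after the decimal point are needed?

One degree of latitude covers 111320 m.
Rounding to N decimal places gives at most 0.5 × 10⁻ᴺ degrees of error, i.e. 0.5 × 10⁻ᴺ × 111320 m.
Setting 55660 × 10⁻ᴺ ≤ 3.2 gives 10ᴺ ≥ 1.739e+04, i.e. N ≥ 4.24.
So 5 decimal places suffice (0.557 m); 4 would allow up to 5.57 m.

5 decimal places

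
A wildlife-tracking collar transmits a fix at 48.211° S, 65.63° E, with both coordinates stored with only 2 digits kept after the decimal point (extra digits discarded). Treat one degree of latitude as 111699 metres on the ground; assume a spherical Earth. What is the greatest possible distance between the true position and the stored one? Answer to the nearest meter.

Truncating at 2 decimal places can drop up to a full unit in the last place, so each coordinate may be off by as much as 0.01°.
Latitude error → 0.01 × 111699 = 1116.99 m along the meridian.
E–W at 48.211°: 0.01° × 111699 × cos 48.211° = 0.01 × 111699 × 0.6664 ≈ 744.35 m.
Combining orthogonally: (1116.99² + 744.35²)^½ ≈ 1342.28 m.

1342 meters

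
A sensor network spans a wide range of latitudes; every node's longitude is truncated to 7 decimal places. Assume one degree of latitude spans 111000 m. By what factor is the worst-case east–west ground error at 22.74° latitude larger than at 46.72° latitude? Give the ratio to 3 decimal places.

1.345

Truncating at 7 decimal places can drop up to a full unit in the last place, so the longitude may be off by as much as 1e-07°.
At 22.74°: 1e-07° × 111000 × cos 22.74° = 1e-07 × 111000 × 0.9223 ≈ 0.010237 m.
At 46.72°: 1e-07° × 111000 × cos 46.72° = 1e-07 × 111000 × 0.6856 ≈ 0.0076098 m.
Ratio: 0.010237 / 0.0076098 = cos 22.74° / cos 46.72° ≈ 1.3453.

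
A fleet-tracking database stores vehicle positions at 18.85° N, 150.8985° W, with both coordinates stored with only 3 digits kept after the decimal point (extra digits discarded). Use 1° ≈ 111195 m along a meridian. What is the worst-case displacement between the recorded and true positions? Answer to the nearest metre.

153 metres

Truncating at 3 decimal places can drop up to a full unit in the last place, so each coordinate may be off by as much as 0.001°.
N–S: 0.001° × 111195 m/° = 111.195 m.
Longitude error → 0.001 × 111195 × cos 18.85° = 0.001 × 111195 × 0.9464 ≈ 105.231 m.
Combining orthogonally: (111.195² + 105.231²)^½ ≈ 153.095 m.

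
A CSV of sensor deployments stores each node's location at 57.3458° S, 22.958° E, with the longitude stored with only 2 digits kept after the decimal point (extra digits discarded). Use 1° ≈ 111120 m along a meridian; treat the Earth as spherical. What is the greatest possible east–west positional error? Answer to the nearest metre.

Truncating at 2 decimal places can drop up to a full unit in the last place, so the longitude may be off by as much as 0.01°.
Parallels shrink by cos φ, so at 57.3458° a degree of longitude is 111120 × 0.5396 ≈ 59956.7 m.
So at most 0.01° × 59956.7 ≈ 599.567 m east–west.

600 metres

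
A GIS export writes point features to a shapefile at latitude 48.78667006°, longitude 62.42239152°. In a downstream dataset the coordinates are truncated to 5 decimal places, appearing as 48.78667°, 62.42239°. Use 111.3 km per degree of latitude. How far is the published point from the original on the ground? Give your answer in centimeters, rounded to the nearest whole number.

The latitude changed by +0.00000006° and the longitude by +0.00000152°.
North–south shift: 0.00000006 × 111300 = 0.006678 m.
E–W at 48.7867°: 0.00000152° × 111300 × cos 48.7867° = 0.00000152 × 111300 × 0.6589 ≈ 0.111464 m.
Hypotenuse of the two orthogonal shifts: √(0.006678² + 0.111464²) = 0.111664 m.
That is 0.111664 m = 11.166 cm.

11 centimeters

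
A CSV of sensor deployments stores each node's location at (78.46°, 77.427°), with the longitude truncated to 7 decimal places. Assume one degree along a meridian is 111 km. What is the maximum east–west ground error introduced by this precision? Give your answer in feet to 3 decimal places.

Truncating at 7 decimal places can drop up to a full unit in the last place, so the longitude may be off by as much as 1e-07°.
Parallels shrink by cos φ, so at 78.46° a degree of longitude is 111000 × 0.2001 ≈ 22205.8 m.
Maximum E–W displacement: 1e-07 × 22205.8 = 0.00222058 m.
In feet: 0.00222058 m ÷ 0.3048 ≈ 0.0072854 ft.

0.007 feet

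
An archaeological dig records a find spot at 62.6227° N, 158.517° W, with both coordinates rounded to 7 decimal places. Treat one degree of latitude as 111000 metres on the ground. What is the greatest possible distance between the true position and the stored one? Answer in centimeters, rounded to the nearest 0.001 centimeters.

Rounding to 7 decimal places leaves each coordinate within ±5e-08° of the true value.
North–south component: 5e-08° × 111000 = 0.00555 m.
East–west component at 62.6227°: 5e-08° × 111000 × cos 62.6227° ≈ 5e-08 × 51043.1 ≈ 0.00255216 m.
The two errors are perpendicular, so the maximum displacement is √(0.00555² + 0.00255216²) ≈ 0.00610868 m.
That is 0.00610868 m = 0.61087 cm.

0.611 centimeters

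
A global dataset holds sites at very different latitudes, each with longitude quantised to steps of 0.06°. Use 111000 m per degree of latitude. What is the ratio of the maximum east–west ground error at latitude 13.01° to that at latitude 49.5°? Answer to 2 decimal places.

With a 0.06° grid the true value lies within half a step, ±0.06°/2 = ±0.03°, of the stored one.
At 13.01°: 0.03° × 111000 × cos 13.01° = 0.03 × 111000 × 0.9743 ≈ 3244.5 m.
At 49.5°: 0.03° × 111000 × cos 49.5° = 0.03 × 111000 × 0.6494 ≈ 2162.7 m.
Ratio: 3244.5 / 2162.7 = cos 13.01° / cos 49.5° ≈ 1.5002.

1.50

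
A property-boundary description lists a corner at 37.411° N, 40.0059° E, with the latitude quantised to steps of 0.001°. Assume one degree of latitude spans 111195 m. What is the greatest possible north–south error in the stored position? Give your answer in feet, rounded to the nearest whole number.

182 feet

With a 0.001° grid the true value lies within half a step, ±0.001°/2 = ±0.0005°, of the stored one.
Along the meridian that is 0.0005° × 111195 m/° = 55.5975 m.
In feet: 55.5975 m ÷ 0.3048 ≈ 182.41 ft.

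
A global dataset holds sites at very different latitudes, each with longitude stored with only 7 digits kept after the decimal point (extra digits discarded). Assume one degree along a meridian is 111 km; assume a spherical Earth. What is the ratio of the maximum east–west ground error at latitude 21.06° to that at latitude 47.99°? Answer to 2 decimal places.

Truncating at 7 decimal places can drop up to a full unit in the last place, so the longitude may be off by as much as 1e-07°.
Error at 21.06° = 1e-07° × 111000 × cos 21.06° ≈ 0.0111 × 0.9332 = 0.010359 m.
At 47.99°: 1e-07° × 111000 × cos 47.99° = 1e-07 × 111000 × 0.6693 ≈ 0.0074288 m.
The ratio reduces to cos 21.06° / cos 47.99° = 0.9332/0.6693 ≈ 1.3944.

1.39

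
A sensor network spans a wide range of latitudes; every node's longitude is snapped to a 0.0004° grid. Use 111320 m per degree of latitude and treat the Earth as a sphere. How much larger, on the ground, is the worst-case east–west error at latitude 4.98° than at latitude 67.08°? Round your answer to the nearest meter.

With a 0.0004° grid the true value lies within half a step, ±0.0004°/2 = ±0.0002°, of the stored one.
At 4.98°: 0.0002° × 111320 × cos 4.98° = 0.0002 × 111320 × 0.9962 ≈ 22.18 m.
At 67.08°: 0.0002° × 111320 × cos 67.08° = 0.0002 × 111320 × 0.3894 ≈ 8.6706 m.
So the lower-latitude error exceeds the higher by 22.18 − 8.6706 = 13.509 m.

14 meters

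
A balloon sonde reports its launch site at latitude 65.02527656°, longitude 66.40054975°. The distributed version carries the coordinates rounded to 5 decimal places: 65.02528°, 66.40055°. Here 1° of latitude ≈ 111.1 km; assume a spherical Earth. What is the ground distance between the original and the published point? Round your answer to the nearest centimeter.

Δlat = 65.02527656 − 65.02528 = -0.00000344°; Δlon = 66.40054975 − 66.40055 = -0.00000025°.
N–S: -0.00000344° × 111100 m/° = -0.382184 m.
E–W at 65.0253°: -0.00000025° × 111100 × cos 65.0253° = -0.00000025 × 111100 × 0.4222 ≈ -0.0117271 m.
Combined displacement = (0.382184² + 0.0117271²)^½ ≈ 0.382364 m.
That is 0.382364 m = 38.236 cm.

38 centimeters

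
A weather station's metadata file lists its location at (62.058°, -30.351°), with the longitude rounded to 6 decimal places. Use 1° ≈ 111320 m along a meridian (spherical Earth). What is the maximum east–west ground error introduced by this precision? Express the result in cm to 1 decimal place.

Rounding to 6 decimal places leaves the longitude within ±5e-07° of the true value.
One degree of longitude at 62.058° is 111320 × cos 62.058° ≈ 111320 × 0.4686 = 52162 m.
East–west error: 5e-07° × 52162 m/° ≈ 0.026081 m.
That is 0.026081 m = 2.6081 cm.

2.6 cm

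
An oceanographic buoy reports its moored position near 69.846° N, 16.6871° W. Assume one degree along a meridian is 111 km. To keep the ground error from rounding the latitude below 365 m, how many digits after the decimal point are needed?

One degree of latitude covers 111000 m.
N decimal places → at most half a unit in the last place, 0.5 × 10⁻ᴺ° = 111000/2 × 10⁻ᴺ m.
Setting 55500 × 10⁻ᴺ ≤ 365 gives 10ᴺ ≥ 152.1, i.e. N ≥ 2.18.
N = 2 would give 555 m (too coarse); N = 3 gives 55.5 m ≤ 365 m.

3 decimal places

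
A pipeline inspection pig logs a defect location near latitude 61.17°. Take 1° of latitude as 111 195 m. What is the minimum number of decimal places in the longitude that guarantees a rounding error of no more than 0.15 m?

At 61.17° one degree of longitude covers 111195 × cos 61.17° ≈ 111195 × 0.4822 ≈ 53619.6 m.
Rounding to N decimal places gives at most 0.5 × 10⁻ᴺ degrees of error, i.e. 0.5 × 10⁻ᴺ × 53619.6 m.
Need 0.5 × 53619.6 × 10⁻ᴺ ≤ 0.15 → 10⁻ᴺ ≤ 5.595e-06, so N ≥ 5.25.
So 6 decimal places suffice (0.0268 m); 5 would allow up to 0.268 m.

6 decimal places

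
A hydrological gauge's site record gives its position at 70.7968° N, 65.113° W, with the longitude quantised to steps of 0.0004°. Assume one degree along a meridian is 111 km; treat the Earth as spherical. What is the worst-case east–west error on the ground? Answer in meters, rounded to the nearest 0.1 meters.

7.3 meters

With a 0.0004° grid the true value lies within half a step, ±0.0004°/2 = ±0.0002°, of the stored one.
One degree of longitude at 70.7968° is 111000 × cos 70.7968° ≈ 111000 × 0.3289 = 36510.1 m.
So at most 0.0002° × 36510.1 ≈ 7.30201 m east–west.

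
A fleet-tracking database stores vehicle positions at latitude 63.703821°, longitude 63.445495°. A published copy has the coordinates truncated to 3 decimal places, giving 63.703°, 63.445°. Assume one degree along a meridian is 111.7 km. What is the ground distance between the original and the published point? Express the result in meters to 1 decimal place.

Δlat = 63.703821 − 63.703 = +0.000821°; Δlon = 63.445495 − 63.445 = +0.000495°.
North–south shift: 0.000821 × 111700 = 91.7057 m.
E–W at 63.703°: 0.000495° × 111700 × cos 63.703° = 0.000495 × 111700 × 0.4430 ≈ 24.4955 m.
Combined displacement = (91.7057² + 24.4955²)^½ ≈ 94.9208 m.

94.9 meters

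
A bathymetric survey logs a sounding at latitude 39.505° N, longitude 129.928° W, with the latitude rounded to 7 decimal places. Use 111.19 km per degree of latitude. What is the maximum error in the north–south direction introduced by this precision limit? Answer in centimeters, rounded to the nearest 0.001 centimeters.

Rounding to 7 decimal places leaves the latitude within ±5e-08° of the true value.
So the N–S error is at most 5e-08 × 111190 = 0.0055595 m.
That is 0.0055595 m = 0.55595 cm.

0.556 centimeters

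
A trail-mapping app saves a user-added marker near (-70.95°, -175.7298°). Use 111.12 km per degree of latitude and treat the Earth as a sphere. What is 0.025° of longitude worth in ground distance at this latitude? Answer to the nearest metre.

907 metres

One degree of longitude here spans 111120 × cos 70.95° = 111120 × 0.3264 ≈ 36268.8 m; 0.025° of that is 906.72 m.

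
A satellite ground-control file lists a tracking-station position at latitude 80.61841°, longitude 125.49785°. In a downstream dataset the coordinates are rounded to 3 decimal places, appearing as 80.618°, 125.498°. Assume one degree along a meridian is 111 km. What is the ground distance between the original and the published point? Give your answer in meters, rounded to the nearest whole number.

46 meters

Δlat = 80.61841 − 80.618 = +0.00041°; Δlon = 125.49785 − 125.498 = -0.00015°.
N–S: 0.00041° × 111000 m/° = 45.51 m.
E–W at 80.618°: -0.00015° × 111000 × cos 80.618° = -0.00015 × 111000 × 0.1630 ≈ -2.71422 m.
Combined displacement = (45.51² + 2.71422²)^½ ≈ 45.5909 m.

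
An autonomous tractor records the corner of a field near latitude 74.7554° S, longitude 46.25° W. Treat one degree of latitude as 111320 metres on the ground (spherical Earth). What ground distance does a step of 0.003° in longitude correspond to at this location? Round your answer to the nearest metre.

88 metres

At 74.7554° a degree of longitude is 111320 × cos 74.7554° ≈ 29270.5 m, so 0.003° corresponds to 87.8115 m.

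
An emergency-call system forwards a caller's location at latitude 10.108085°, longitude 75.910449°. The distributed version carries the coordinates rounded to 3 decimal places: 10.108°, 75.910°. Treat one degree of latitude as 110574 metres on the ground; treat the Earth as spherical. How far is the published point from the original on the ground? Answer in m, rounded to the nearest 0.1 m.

Δlat = 10.108085 − 10.108 = +0.000085°; Δlon = 75.910449 − 75.910 = +0.000449°.
N–S: 0.000085° × 110574 m/° = 9.39879 m.
East–west at this latitude: 0.000449° × 110574 × cos 10.108° ≈ 0.000449 × 108858 = 48.8771 m.
Hypotenuse of the two orthogonal shifts: √(9.39879² + 48.8771²) = 49.7726 m.

49.8 m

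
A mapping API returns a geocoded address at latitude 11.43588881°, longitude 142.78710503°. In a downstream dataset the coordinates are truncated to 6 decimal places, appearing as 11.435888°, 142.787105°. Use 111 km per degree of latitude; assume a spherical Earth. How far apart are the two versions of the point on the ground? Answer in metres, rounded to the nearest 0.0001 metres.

The latitude changed by +0.00000081° and the longitude by +0.00000003°.
North–south shift: 0.00000081 × 111000 = 0.08991 m.
East–west at this latitude: 0.00000003° × 111000 × cos 11.4359° ≈ 0.00000003 × 108796 = 0.00326389 m.
Distance: √(0.08991² + 0.00326389²) ≈ 0.0899692 m.

0.0900 metres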